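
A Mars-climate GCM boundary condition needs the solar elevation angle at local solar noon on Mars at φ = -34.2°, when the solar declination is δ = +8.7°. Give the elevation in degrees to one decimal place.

At local noon the hour angle is zero, so the zenith angle equals |φ − δ| = |-34.2° − (+8.700°)| = 42.900°.
Elevation = 90° − 42.900° = 47.1°.

47.1°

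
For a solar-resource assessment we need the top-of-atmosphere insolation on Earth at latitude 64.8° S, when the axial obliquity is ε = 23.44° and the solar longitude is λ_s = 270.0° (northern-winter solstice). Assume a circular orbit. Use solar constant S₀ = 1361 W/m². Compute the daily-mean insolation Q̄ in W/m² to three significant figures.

Q̄ ≈ 493 W/m²

Solar declination: sin δ = sin ε · sin λ_s = sin 23.44° × sin 270.0° = -0.39779, so δ = -23.440°.
cos H₀ = −tan(-64.8°) tan(-23.440°) = -0.9214, H₀ = 2.7424 rad.
Bracket: H₀ sin φ sin δ + cos φ cos δ sin H₀ = 2.7424×-0.90483×-0.39779 + 0.42578×0.91748×0.38867 = 0.987078 + 0.151832 = 1.138910.
Q̄ = (S₀/π) × [bracket] = (1361/π) × 1.138910 = 493.4 W/m².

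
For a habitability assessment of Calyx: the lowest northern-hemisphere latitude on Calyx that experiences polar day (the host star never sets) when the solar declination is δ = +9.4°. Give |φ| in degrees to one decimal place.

|φ| = 80.6°

Polar day requires cos H₀ = −tan φ tan δ ≤ −1, i.e. tan φ tan δ ≥ 1.
The boundary is |tan φ| · |tan δ| = 1, so |φ| = 90° − |δ| = 90° − 9.4° = 80.6° in the northern hemisphere.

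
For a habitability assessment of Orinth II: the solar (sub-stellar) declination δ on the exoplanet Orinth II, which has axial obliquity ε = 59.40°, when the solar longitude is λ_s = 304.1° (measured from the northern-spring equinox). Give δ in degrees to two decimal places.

δ = -45.46°

sin δ = sin ε · sin λ_s = sin 59.40° × sin 304.1° = -0.712746.
δ = arcsin(-0.712746) = -45.46°.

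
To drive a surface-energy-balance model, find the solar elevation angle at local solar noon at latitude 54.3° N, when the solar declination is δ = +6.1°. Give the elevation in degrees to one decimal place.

41.8°

At local noon the hour angle is zero, so the zenith angle equals |ϕ − δ| = |+54.3° − (+6.100°)| = 48.200°.
Elevation = 90° − 48.200° = 41.8°.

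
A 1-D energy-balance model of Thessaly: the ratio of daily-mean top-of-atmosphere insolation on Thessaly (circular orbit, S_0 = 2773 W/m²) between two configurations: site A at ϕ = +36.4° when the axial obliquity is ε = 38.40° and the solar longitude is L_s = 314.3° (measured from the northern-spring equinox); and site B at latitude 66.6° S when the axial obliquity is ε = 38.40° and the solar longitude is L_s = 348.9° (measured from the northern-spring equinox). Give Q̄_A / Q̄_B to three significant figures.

— Configuration A (ϕ=+36.4°):
Solar declination: sin δ = sin ε · sin L_s = sin 38.40° × sin 314.3° = -0.44455, so δ = -26.395°.
cos h₀ = −tan(+36.4°) tan(-26.395°) = 0.3659, h₀ = 1.1962 rad.
Bracket: h₀ sin ϕ sin δ + cos ϕ cos δ sin h₀ = 1.1962×0.59342×-0.44455 + 0.80489×0.89575×0.93066 = -0.315563 + 0.670987 = 0.355424.
Q̄ = (S_0/π) × [bracket] = (2773/π) × 0.355424 = 313.72 W/m².
— Configuration B (ϕ=-66.6°):
Solar declination: sin δ = sin ε · sin L_s = sin 38.40° × sin 348.9° = -0.11958, so δ = -6.868°.
cos h₀ = −tan(-66.6°) tan(-6.868°) = -0.2783, h₀ = 1.8529 rad.
Bracket: h₀ sin ϕ sin δ + cos ϕ cos δ sin h₀ = 1.8529×-0.91775×-0.11958 + 0.39715×0.99282×0.96048 = 0.203346 + 0.378716 = 0.582062.
Q̄ = (S_0/π) × [bracket] = (2773/π) × 0.582062 = 513.77 W/m².
Ratio Q̄_A / Q̄_B = 313.72 / 513.77 = 0.6106.

Q̄_A / Q̄_B ≈ 0.611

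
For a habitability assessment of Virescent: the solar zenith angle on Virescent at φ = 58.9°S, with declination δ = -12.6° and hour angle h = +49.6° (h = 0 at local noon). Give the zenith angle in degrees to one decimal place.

cos θ_z = sin φ sin δ + cos φ cos δ cos h = 0.186789 + 0.326713 = 0.513502.
θ_z = arccos(0.513502) = 59.1°.

θ_z = 59.1°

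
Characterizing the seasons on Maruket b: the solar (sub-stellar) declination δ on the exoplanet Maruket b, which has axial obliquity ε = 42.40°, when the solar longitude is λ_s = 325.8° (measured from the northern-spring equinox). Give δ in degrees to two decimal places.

δ = -22.27°

sin δ = sin ε · sin λ_s = sin 42.40° × sin 325.8° = -0.379014.
δ = arcsin(-0.379014) = -22.27°.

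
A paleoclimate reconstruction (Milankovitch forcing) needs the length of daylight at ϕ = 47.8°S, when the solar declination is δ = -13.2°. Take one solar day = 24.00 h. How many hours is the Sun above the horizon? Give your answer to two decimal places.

14.00 h

cos h₀ = −tan ϕ · tan δ = −tan(-47.8°) × tan(-13.200°) = -0.2587, so h₀ = 1.8324 rad = 104.99°.
Daylight = 2h₀/(2π) × 24.00 h = (1.8324/π) × 24.00 = 14.00 h.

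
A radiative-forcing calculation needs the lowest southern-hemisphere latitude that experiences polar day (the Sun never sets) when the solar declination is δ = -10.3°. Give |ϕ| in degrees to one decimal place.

|ϕ| = 79.7°

Polar day requires cos h₀ = −tan ϕ tan δ ≤ −1, i.e. tan ϕ tan δ ≥ 1.
The boundary is |tan ϕ| · |tan δ| = 1, so |ϕ| = 90° − |δ| = 90° − 10.3° = 79.7° in the southern hemisphere.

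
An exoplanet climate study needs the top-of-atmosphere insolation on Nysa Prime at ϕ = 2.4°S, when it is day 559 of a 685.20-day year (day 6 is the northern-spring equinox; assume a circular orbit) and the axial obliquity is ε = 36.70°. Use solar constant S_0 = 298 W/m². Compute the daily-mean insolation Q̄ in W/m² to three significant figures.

Solar longitude: L_s = 360° × (559 − 6)/685.20 = 290.543°.
sin δ = sin 36.70° × sin 290.543° = -0.55962, so δ = -34.030°.
cos h₀ = −tan(-2.4°) tan(-34.030°) = -0.0283, h₀ = 1.5991 rad.
Bracket: h₀ sin ϕ sin δ + cos ϕ cos δ sin h₀ = 1.5991×-0.04188×-0.55962 + 0.99912×0.82875×0.99960 = 0.037478 + 0.827689 = 0.865167.
Q̄ = (S_0/π) × [bracket] = (298/π) × 0.865167 = 82.07 W/m².

Q̄ ≈ 82.1 W/m²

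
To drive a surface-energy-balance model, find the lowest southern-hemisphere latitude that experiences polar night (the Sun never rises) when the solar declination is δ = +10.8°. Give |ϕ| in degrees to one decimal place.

Polar night requires cos h₀ = −tan ϕ tan δ ≥ 1, i.e. tan ϕ tan δ ≤ −1.
The boundary is |tan ϕ| · |tan δ| = 1, so |ϕ| = 90° − |δ| = 90° − 10.8° = 79.2° in the southern hemisphere.

|ϕ| = 79.2°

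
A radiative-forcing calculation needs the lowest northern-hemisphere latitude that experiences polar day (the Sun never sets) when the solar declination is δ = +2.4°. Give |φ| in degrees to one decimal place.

Polar day requires cos H₀ = −tan φ tan δ ≤ −1, i.e. tan φ tan δ ≥ 1.
The boundary is |tan φ| · |tan δ| = 1, so |φ| = 90° − |δ| = 90° − 2.4° = 87.6° in the northern hemisphere.

|φ| = 87.6°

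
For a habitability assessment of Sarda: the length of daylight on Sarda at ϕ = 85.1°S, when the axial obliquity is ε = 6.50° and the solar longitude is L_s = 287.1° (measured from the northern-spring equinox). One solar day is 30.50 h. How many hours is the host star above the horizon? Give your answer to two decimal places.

30.50 h

Solar declination: sin δ = sin ε · sin L_s = sin 6.50° × sin 287.1° = -0.10820, so δ = -6.211°.
Sunrise equation: cos h₀ = −tan ϕ · tan δ = -1.2695 ≤ −1, so the host star never sets (polar day) and h₀ = π.
Daylight = 2h₀/(2π) × 30.50 h = (3.1416/π) × 30.50 = 30.50 h.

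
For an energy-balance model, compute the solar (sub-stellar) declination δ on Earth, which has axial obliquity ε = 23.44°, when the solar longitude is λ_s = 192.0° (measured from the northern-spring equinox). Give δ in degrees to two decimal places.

δ = -4.74°

sin δ = sin ε · sin λ_s = sin 23.44° × sin 192.0° = -0.082705.
δ = arcsin(-0.082705) = -4.74°.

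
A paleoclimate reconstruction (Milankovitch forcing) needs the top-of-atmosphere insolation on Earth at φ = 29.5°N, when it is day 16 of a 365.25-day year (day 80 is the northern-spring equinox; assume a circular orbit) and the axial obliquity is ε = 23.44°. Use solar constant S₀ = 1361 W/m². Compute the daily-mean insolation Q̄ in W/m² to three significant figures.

Solar longitude: λ_s = 360° × (16 − 80)/365.25 = -63.080°, i.e. -63.080° + 360° = 296.920°.
sin δ = sin 23.44° × sin 296.920° = -0.35468, so δ = -20.774°.
cos H₀ = −tan(+29.5°) tan(-20.774°) = 0.2146, H₀ = 1.3545 rad.
Bracket: H₀ sin φ sin δ + cos φ cos δ sin H₀ = 1.3545×0.49242×-0.35468 + 0.87036×0.93499×0.97670 = -0.236565 + 0.794817 = 0.558252.
Q̄ = (S₀/π) × [bracket] = (1361/π) × 0.558252 = 241.8 W/m².

Q̄ ≈ 242 W/m²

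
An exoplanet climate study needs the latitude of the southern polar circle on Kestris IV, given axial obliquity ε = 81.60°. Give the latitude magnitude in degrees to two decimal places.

The polar circle is the lowest latitude that experiences at least one full rotation of continuous darkness at the northern-summer solstice; it lies at |φ| = 90° − ε = 90° − 81.60° = 8.40°.

8.40°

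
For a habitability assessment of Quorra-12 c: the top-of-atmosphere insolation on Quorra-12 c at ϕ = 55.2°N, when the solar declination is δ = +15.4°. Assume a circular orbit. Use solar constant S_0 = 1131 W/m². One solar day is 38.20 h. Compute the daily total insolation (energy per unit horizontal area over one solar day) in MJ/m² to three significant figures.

cos h₀ = −tan(+55.2°) tan(+15.400°) = -0.3963, h₀ = 1.9783 rad.
Bracket: h₀ sin ϕ sin δ + cos ϕ cos δ sin h₀ = 1.9783×0.82115×0.26556 + 0.57071×0.96410×0.91811 = 0.431397 + 0.505164 = 0.936561.
Q̄ = (S_0/π) × [bracket] = (1131/π) × 0.936561 = 337.17 W/m².
Daily total = Q̄ × 38.20 h × 3600 s/h = 337.17 × 38.20 × 3600 / 10⁶ = 46.37 MJ/m².

46.4 MJ/m²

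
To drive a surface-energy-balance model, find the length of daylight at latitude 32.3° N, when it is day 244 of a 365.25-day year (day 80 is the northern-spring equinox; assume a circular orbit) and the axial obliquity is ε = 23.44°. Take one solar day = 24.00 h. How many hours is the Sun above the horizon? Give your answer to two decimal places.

12.61 h

Solar longitude: L_s = 360° × (244 − 80)/365.25 = 161.643°.
sin δ = sin 23.44° × sin 161.643° = 0.12528, so δ = +7.197°.
cos h₀ = −tan ϕ · tan δ = −tan(+32.3°) × tan(+7.197°) = -0.0798, so h₀ = 1.6507 rad = 94.58°.
Daylight = 2h₀/(2π) × 24.00 h = (1.6507/π) × 24.00 = 12.61 h.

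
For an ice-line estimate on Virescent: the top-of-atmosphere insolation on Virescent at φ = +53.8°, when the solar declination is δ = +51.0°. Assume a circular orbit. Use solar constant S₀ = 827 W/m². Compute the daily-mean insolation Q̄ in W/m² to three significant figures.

Q̄ ≈ 519 W/m²

cos H₀ = −tan(+53.8°) tan(+51.000°) = -1.6873 ≤ −1 ⇒ polar day, H₀ = π.
Bracket: H₀ sin φ sin δ + cos φ cos δ sin H₀ = 3.1416×0.80696×0.77715 + 0.59061×0.62932×0.00000 = 1.970188 + 0.000000 = 1.970188.
Q̄ = (S₀/π) × [bracket] = (827/π) × 1.970188 = 518.6 W/m².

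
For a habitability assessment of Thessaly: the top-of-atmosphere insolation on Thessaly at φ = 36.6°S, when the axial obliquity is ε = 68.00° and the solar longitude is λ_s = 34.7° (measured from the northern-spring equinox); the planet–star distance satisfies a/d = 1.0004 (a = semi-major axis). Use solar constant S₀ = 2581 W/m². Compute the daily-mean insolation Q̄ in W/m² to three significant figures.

Solar declination: sin δ = sin ε · sin λ_s = sin 68.00° × sin 34.7° = 0.52783, so δ = +31.859°.
cos H₀ = −tan(-36.6°) tan(+31.859°) = 0.4615, H₀ = 1.0911 rad.
Bracket: H₀ sin φ sin δ + cos φ cos δ sin H₀ = 1.0911×-0.59622×0.52783 + 0.80282×0.84935×0.88713 = -0.343372 + 0.604912 = 0.261540.
Inverse-square distance factor (a/d)² = 1.0004² = 1.000800.
Q̄ = (S₀/π) × 1.000800 × [bracket] = (2581/π) × 1.000800 × 0.261540 = 215.0 W/m².

Q̄ ≈ 215 W/m²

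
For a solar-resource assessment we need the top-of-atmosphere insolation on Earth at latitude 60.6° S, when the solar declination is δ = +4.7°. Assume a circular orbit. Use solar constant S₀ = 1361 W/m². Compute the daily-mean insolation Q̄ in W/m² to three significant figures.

cos H₀ = −tan(-60.6°) tan(+4.700°) = 0.1459, H₀ = 1.4244 rad.
Bracket: H₀ sin φ sin δ + cos φ cos δ sin H₀ = 1.4244×-0.87121×0.08194 + 0.49090×0.99664×0.98930 = -0.101684 + 0.484016 = 0.382332.
Q̄ = (S₀/π) × [bracket] = (1361/π) × 0.382332 = 165.6 W/m².

Q̄ ≈ 166 W/m²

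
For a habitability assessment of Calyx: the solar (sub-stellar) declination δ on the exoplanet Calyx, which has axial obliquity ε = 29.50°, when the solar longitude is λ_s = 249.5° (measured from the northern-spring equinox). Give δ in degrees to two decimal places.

sin δ = sin ε · sin λ_s = sin 29.50° × sin 249.5° = -0.461239.
δ = arcsin(-0.461239) = -27.47°.

δ = -27.47°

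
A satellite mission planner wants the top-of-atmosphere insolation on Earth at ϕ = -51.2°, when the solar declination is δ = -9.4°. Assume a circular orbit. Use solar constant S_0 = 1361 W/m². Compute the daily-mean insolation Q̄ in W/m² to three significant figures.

Q̄ ≈ 360 W/m²

cos h₀ = −tan(-51.2°) tan(-9.400°) = -0.2059, h₀ = 1.7782 rad.
Bracket: h₀ sin ϕ sin δ + cos ϕ cos δ sin h₀ = 1.7782×-0.77934×-0.16333 + 0.62660×0.98657×0.97857 = 0.226346 + 0.604937 = 0.831283.
Q̄ = (S_0/π) × [bracket] = (1361/π) × 0.831283 = 360.1 W/m².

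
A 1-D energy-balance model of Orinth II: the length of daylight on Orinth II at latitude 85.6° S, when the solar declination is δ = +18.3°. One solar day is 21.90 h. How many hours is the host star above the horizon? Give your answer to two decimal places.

0.00 h

cos H₀ = −tan φ · tan δ = 4.2981 ≥ 1, so the host star never rises (polar night) and H₀ = 0.
Daylight = 2H₀/(2π) × 21.90 h = (0.0000/π) × 21.90 = 0.00 h.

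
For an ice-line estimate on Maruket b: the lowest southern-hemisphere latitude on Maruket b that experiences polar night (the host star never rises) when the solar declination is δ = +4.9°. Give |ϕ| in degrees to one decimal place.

Polar night requires cos h₀ = −tan ϕ tan δ ≥ 1, i.e. tan ϕ tan δ ≤ −1.
The boundary is |tan ϕ| · |tan δ| = 1, so |ϕ| = 90° − |δ| = 90° − 4.9° = 85.1° in the southern hemisphere.

|ϕ| = 85.1°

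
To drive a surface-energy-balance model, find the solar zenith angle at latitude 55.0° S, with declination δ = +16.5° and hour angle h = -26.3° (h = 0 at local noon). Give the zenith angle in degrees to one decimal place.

cos θ_z = sin ϕ sin δ + cos ϕ cos δ cos h = -0.232652 + 0.493028 = 0.260376.
θ_z = arccos(0.260376) = 74.9°.

θ_z = 74.9°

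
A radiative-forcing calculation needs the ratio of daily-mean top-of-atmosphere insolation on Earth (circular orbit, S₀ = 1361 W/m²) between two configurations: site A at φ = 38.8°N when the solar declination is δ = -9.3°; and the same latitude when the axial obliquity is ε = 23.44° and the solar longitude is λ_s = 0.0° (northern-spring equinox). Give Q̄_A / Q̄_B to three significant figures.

— Configuration A (φ=+38.8°):
cos H₀ = −tan(+38.8°) tan(-9.300°) = 0.1317, H₀ = 1.4387 rad.
Bracket: H₀ sin φ sin δ + cos φ cos δ sin H₀ = 1.4387×0.62660×-0.16160 + 0.77934×0.98686×0.99129 = -0.145681 + 0.762401 = 0.616720.
Q̄ = (S₀/π) × [bracket] = (1361/π) × 0.616720 = 267.18 W/m².
— Configuration B (φ=+38.8°):
Solar declination: sin δ = sin ε · sin λ_s = sin 23.44° × sin 0.0° = 0.00000, so δ = +0.000°.
cos H₀ = −tan(+38.8°) tan(+0.000°) = -0.0000, H₀ = 1.5708 rad.
Bracket: H₀ sin φ sin δ + cos φ cos δ sin H₀ = 1.5708×0.62660×0.00000 + 0.77934×1.00000×1.00000 = 0.000000 + 0.779340 = 0.779340.
Q̄ = (S₀/π) × [bracket] = (1361/π) × 0.779340 = 337.63 W/m².
Ratio Q̄_A / Q̄_B = 267.18 / 337.63 = 0.7913.

Q̄_A / Q̄_B ≈ 0.791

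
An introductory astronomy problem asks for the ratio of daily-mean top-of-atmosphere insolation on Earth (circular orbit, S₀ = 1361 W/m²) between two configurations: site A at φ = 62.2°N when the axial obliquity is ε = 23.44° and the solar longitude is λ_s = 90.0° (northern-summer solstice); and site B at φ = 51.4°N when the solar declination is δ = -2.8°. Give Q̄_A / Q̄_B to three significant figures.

— Configuration A (φ=+62.2°):
Solar declination: sin δ = sin ε · sin λ_s = sin 23.44° × sin 90.0° = 0.39779, so δ = +23.440°.
cos H₀ = −tan(+62.2°) tan(+23.440°) = -0.8223, H₀ = 2.5363 rad.
Bracket: H₀ sin φ sin δ + cos φ cos δ sin H₀ = 2.5363×0.88458×0.39779 + 0.46639×0.91748×0.56900 = 0.892466 + 0.243477 = 1.135943.
Q̄ = (S₀/π) × [bracket] = (1361/π) × 1.135943 = 492.11 W/m².
— Configuration B (φ=+51.4°):
cos H₀ = −tan(+51.4°) tan(-2.800°) = 0.0613, H₀ = 1.5095 rad.
Bracket: H₀ sin φ sin δ + cos φ cos δ sin H₀ = 1.5095×0.78152×-0.04885 + 0.62388×0.99881×0.99812 = -0.057629 + 0.621966 = 0.564337.
Q̄ = (S₀/π) × [bracket] = (1361/π) × 0.564337 = 244.48 W/m².
Ratio Q̄_A / Q̄_B = 492.11 / 244.48 = 2.013.

Q̄_A / Q̄_B ≈ 2.01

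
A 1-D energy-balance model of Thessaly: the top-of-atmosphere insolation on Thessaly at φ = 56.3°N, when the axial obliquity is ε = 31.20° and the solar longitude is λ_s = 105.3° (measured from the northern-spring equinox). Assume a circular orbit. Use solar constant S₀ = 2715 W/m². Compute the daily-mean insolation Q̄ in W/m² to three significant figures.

Solar declination: sin δ = sin ε · sin λ_s = sin 31.20° × sin 105.3° = 0.49967, so δ = +29.978°.
cos H₀ = −tan(+56.3°) tan(+29.978°) = -0.8649, H₀ = 2.6158 rad.
Bracket: H₀ sin φ sin δ + cos φ cos δ sin H₀ = 2.6158×0.83195×0.49967 + 0.55484×0.86622×0.50189 = 1.087389 + 0.241215 = 1.328604.
Q̄ = (S₀/π) × [bracket] = (2715/π) × 1.328604 = 1148 W/m².

Q̄ ≈ 1.15e+03 W/m²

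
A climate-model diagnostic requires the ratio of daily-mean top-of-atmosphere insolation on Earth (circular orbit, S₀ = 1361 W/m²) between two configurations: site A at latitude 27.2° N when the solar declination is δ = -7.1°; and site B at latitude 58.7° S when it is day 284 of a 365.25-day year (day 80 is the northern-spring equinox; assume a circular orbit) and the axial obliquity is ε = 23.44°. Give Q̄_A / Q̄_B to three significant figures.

— Configuration A (φ=+27.2°):
cos H₀ = −tan(+27.2°) tan(-7.100°) = 0.0640, H₀ = 1.5067 rad.
Bracket: H₀ sin φ sin δ + cos φ cos δ sin H₀ = 1.5067×0.45710×-0.12360 + 0.88942×0.99233×0.99795 = -0.085125 + 0.880789 = 0.795664.
Q̄ = (S₀/π) × [bracket] = (1361/π) × 0.795664 = 344.70 W/m².
— Configuration B (φ=-58.7°):
Solar longitude: λ_s = 360° × (284 − 80)/365.25 = 201.068°.
sin δ = sin 23.44° × sin 201.068° = -0.14299, so δ = -8.221°.
cos H₀ = −tan(-58.7°) tan(-8.221°) = -0.2376, H₀ = 1.8107 rad.
Bracket: H₀ sin φ sin δ + cos φ cos δ sin H₀ = 1.8107×-0.85446×-0.14299 + 0.51952×0.98972×0.97136 = 0.221230 + 0.499453 = 0.720683.
Q̄ = (S₀/π) × [bracket] = (1361/π) × 0.720683 = 312.21 W/m².
Ratio Q̄_A / Q̄_B = 344.70 / 312.21 = 1.104.

Q̄_A / Q̄_B ≈ 1.10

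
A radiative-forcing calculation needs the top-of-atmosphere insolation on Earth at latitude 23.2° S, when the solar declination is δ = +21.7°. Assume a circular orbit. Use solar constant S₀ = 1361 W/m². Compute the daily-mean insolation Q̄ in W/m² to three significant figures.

Q̄ ≈ 276 W/m²

cos H₀ = −tan(-23.2°) tan(+21.700°) = 0.1706, H₀ = 1.3994 rad.
Bracket: H₀ sin φ sin δ + cos φ cos δ sin H₀ = 1.3994×-0.39394×0.36975 + 0.91914×0.92913×0.98535 = -0.203836 + 0.841489 = 0.637653.
Q̄ = (S₀/π) × [bracket] = (1361/π) × 0.637653 = 276.2 W/m².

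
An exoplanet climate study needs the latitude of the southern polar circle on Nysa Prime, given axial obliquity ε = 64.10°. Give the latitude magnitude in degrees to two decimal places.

25.90°

The polar circle is the lowest latitude that experiences at least one full rotation of continuous darkness at the northern-summer solstice; it lies at |ϕ| = 90° − ε = 90° − 64.10° = 25.90°.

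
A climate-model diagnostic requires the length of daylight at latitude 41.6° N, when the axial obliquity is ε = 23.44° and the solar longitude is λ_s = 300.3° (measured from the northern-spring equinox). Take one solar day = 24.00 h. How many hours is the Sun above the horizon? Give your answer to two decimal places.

Solar declination: sin δ = sin ε · sin λ_s = sin 23.44° × sin 300.3° = -0.34345, so δ = -20.087°.
cos H₀ = −tan φ · tan δ = −tan(+41.6°) × tan(-20.087°) = 0.3247, so H₀ = 1.2401 rad = 71.05°.
Daylight = 2H₀/(2π) × 24.00 h = (1.2401/π) × 24.00 = 9.47 h.

9.47 h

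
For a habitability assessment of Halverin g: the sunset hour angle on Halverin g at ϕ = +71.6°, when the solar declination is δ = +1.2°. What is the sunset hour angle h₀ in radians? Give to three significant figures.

cos h₀ = −tan ϕ · tan δ = −tan(+71.6°) × tan(+1.200°) = -0.0630, so h₀ = 1.6338 rad = 93.61°.

h₀ = 1.63 rad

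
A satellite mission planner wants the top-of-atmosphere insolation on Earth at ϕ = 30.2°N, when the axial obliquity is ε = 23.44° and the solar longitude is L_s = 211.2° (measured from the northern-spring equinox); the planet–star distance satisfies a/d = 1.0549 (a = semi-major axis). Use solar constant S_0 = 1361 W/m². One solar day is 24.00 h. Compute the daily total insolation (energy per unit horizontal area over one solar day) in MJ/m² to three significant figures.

Solar declination: sin δ = sin ε · sin L_s = sin 23.44° × sin 211.2° = -0.20607, so δ = -11.892°.
cos h₀ = −tan(+30.2°) tan(-11.892°) = 0.1226, h₀ = 1.4479 rad.
Bracket: h₀ sin ϕ sin δ + cos ϕ cos δ sin h₀ = 1.4479×0.50302×-0.20607 + 0.86427×0.97854×0.99246 = -0.150085 + 0.839346 = 0.689261.
Inverse-square distance factor (a/d)² = 1.0549² = 1.112814.
Q̄ = (S_0/π) × 1.112814 × [bracket] = (1361/π) × 1.112814 × 0.689261 = 332.29 W/m².
Daily total = Q̄ × 24.00 h × 3600 s/h = 332.29 × 24.00 × 3600 / 10⁶ = 28.71 MJ/m².

28.7 MJ/m²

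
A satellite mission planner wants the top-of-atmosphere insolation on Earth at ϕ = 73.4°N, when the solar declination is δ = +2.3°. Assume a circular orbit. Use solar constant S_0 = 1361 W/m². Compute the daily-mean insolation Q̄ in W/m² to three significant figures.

Q̄ ≈ 151 W/m²

cos h₀ = −tan(+73.4°) tan(+2.300°) = -0.1347, h₀ = 1.7059 rad.
Bracket: h₀ sin ϕ sin δ + cos ϕ cos δ sin h₀ = 1.7059×0.95832×0.04013 + 0.28569×0.99919×0.99088 = 0.065604 + 0.282855 = 0.348459.
Q̄ = (S_0/π) × [bracket] = (1361/π) × 0.348459 = 151.0 W/m².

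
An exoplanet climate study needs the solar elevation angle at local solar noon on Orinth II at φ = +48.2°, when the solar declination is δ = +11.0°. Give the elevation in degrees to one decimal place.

52.8°

At local noon the hour angle is zero, so the zenith angle equals |φ − δ| = |+48.2° − (+11.000°)| = 37.200°.
Elevation = 90° − 37.200° = 52.8°.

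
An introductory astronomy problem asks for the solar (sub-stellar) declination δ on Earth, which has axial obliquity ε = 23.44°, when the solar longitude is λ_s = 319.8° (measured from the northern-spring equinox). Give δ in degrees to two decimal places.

sin δ = sin ε · sin λ_s = sin 23.44° × sin 319.8° = -0.256756.
δ = arcsin(-0.256756) = -14.88°.

δ = -14.88°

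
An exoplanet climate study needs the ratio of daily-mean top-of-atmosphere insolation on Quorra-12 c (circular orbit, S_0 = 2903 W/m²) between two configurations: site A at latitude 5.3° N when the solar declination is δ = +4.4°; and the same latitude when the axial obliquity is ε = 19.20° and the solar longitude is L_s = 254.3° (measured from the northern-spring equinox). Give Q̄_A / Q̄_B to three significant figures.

Q̄_A / Q̄_B ≈ 1.12

— Configuration A (ϕ=+5.3°):
cos h₀ = −tan(+5.3°) tan(+4.400°) = -0.0071, h₀ = 1.5779 rad.
Bracket: h₀ sin ϕ sin δ + cos ϕ cos δ sin h₀ = 1.5779×0.09237×0.07672 + 0.99572×0.99705×0.99997 = 0.011182 + 0.992753 = 1.003935.
Q̄ = (S_0/π) × [bracket] = (2903/π) × 1.003935 = 927.69 W/m².
— Configuration B (ϕ=+5.3°):
Solar declination: sin δ = sin ε · sin L_s = sin 19.20° × sin 254.3° = -0.31660, so δ = -18.457°.
cos h₀ = −tan(+5.3°) tan(-18.457°) = 0.0310, h₀ = 1.5398 rad.
Bracket: h₀ sin ϕ sin δ + cos ϕ cos δ sin h₀ = 1.5398×0.09237×-0.31660 + 0.99572×0.94856×0.99952 = -0.045030 + 0.944047 = 0.899017.
Q̄ = (S_0/π) × [bracket] = (2903/π) × 0.899017 = 830.74 W/m².
Ratio Q̄_A / Q̄_B = 927.69 / 830.74 = 1.117.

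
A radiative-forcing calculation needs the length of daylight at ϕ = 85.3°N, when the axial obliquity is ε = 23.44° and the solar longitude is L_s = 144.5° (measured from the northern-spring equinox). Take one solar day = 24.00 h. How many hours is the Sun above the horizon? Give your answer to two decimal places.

24.00 h

Solar declination: sin δ = sin ε · sin L_s = sin 23.44° × sin 144.5° = 0.23100, so δ = +13.356°.
Sunrise equation: cos h₀ = −tan ϕ · tan δ = -2.8878 ≤ −1, so the Sun never sets (polar day) and h₀ = π.
Daylight = 2h₀/(2π) × 24.00 h = (3.1416/π) × 24.00 = 24.00 h.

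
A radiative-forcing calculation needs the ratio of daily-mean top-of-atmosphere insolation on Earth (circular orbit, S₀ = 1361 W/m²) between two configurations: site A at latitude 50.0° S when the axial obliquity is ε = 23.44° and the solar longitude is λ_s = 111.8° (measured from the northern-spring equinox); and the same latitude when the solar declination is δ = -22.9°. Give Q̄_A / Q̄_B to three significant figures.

Q̄_A / Q̄_B ≈ 0.195

— Configuration A (φ=-50.0°):
Solar declination: sin δ = sin ε · sin λ_s = sin 23.44° × sin 111.8° = 0.36934, so δ = +21.675°.
cos H₀ = −tan(-50.0°) tan(+21.675°) = 0.4737, H₀ = 1.0774 rad.
Bracket: H₀ sin φ sin δ + cos φ cos δ sin H₀ = 1.0774×-0.76604×0.36934 + 0.64279×0.92929×0.88071 = -0.304828 + 0.526082 = 0.221254.
Q̄ = (S₀/π) × [bracket] = (1361/π) × 0.221254 = 95.852 W/m².
— Configuration B (φ=-50.0°):
cos H₀ = −tan(-50.0°) tan(-22.900°) = -0.5034, H₀ = 2.0983 rad.
Bracket: H₀ sin φ sin δ + cos φ cos δ sin H₀ = 2.0983×-0.76604×-0.38912 + 0.64279×0.92119×0.86404 = 0.625464 + 0.511625 = 1.137089.
Q̄ = (S₀/π) × [bracket] = (1361/π) × 1.137089 = 492.61 W/m².
Ratio Q̄_A / Q̄_B = 95.852 / 492.61 = 0.1946.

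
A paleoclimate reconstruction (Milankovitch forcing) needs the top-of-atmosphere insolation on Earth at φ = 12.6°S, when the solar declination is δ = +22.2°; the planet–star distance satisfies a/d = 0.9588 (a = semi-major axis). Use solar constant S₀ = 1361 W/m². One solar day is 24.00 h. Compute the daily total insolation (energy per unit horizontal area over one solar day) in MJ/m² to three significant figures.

cos H₀ = −tan(-12.6°) tan(+22.200°) = 0.0912, H₀ = 1.4794 rad.
Bracket: H₀ sin φ sin δ + cos φ cos δ sin H₀ = 1.4794×-0.21814×0.37784 + 0.97592×0.92587×0.99583 = -0.121935 + 0.899807 = 0.777872.
Inverse-square distance factor (a/d)² = 0.9588² = 0.919297.
Q̄ = (S₀/π) × 0.919297 × [bracket] = (1361/π) × 0.919297 × 0.777872 = 309.79 W/m².
Daily total = Q̄ × 24.00 h × 3600 s/h = 309.79 × 24.00 × 3600 / 10⁶ = 26.77 MJ/m².

26.8 MJ/m²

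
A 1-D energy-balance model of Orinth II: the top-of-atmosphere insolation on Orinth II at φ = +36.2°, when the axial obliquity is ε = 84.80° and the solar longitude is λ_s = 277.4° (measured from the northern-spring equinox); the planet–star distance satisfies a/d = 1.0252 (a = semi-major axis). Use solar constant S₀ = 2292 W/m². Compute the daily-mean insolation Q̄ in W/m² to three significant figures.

Q̄ ≈ 0.00 W/m²

Solar declination: sin δ = sin ε · sin λ_s = sin 84.80° × sin 277.4° = -0.98759, so δ = -80.964°.
cos H₀ = −tan(+36.2°) tan(-80.964°) = 4.6022 ≥ 1 ⇒ polar night, H₀ = 0 and Q̄ = 0.
Inverse-square distance factor (a/d)² = 1.0252² = 1.051035.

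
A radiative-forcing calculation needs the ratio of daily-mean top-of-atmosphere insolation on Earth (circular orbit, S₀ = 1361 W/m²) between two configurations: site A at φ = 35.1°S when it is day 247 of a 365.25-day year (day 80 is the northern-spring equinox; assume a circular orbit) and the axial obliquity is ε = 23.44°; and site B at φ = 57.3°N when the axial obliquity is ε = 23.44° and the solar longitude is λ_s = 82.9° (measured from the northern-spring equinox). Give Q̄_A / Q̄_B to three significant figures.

Q̄_A / Q̄_B ≈ 0.635

— Configuration A (φ=-35.1°):
Solar longitude: λ_s = 360° × (247 − 80)/365.25 = 164.600°.
sin δ = sin 23.44° × sin 164.600° = 0.10564, so δ = +6.064°.
cos H₀ = −tan(-35.1°) tan(+6.064°) = 0.0747, H₀ = 1.4961 rad.
Bracket: H₀ sin φ sin δ + cos φ cos δ sin H₀ = 1.4961×-0.57501×0.10564 + 0.81815×0.99440×0.99721 = -0.090879 + 0.811299 = 0.720420.
Q̄ = (S₀/π) × [bracket] = (1361/π) × 0.720420 = 312.10 W/m².
— Configuration B (φ=+57.3°):
Solar declination: sin δ = sin ε · sin λ_s = sin 23.44° × sin 82.9° = 0.39474, so δ = +23.250°.
cos H₀ = −tan(+57.3°) tan(+23.250°) = -0.6692, H₀ = 2.3039 rad.
Bracket: H₀ sin φ sin δ + cos φ cos δ sin H₀ = 2.3039×0.84151×0.39474 + 0.54024×0.91879×0.74307 = 0.765304 + 0.368836 = 1.134140.
Q̄ = (S₀/π) × [bracket] = (1361/π) × 1.134140 = 491.33 W/m².
Ratio Q̄_A / Q̄_B = 312.10 / 491.33 = 0.6352.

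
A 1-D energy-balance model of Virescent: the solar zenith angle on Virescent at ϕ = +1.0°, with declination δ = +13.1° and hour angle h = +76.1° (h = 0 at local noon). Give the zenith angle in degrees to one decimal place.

θ_z = 76.2°

cos θ_z = sin ϕ sin δ + cos ϕ cos δ cos h = 0.003956 + 0.233941 = 0.237897.
θ_z = arccos(0.237897) = 76.2°.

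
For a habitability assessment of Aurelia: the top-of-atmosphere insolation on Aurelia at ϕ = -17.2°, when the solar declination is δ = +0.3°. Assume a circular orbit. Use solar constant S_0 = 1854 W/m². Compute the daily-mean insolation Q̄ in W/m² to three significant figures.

cos h₀ = −tan(-17.2°) tan(+0.300°) = 0.0016, h₀ = 1.5692 rad.
Bracket: h₀ sin ϕ sin δ + cos ϕ cos δ sin h₀ = 1.5692×-0.29571×0.00524 + 0.95528×0.99999×1.00000 = -0.002432 + 0.955270 = 0.952838.
Q̄ = (S_0/π) × [bracket] = (1854/π) × 0.952838 = 562.3 W/m².

Q̄ ≈ 562 W/m²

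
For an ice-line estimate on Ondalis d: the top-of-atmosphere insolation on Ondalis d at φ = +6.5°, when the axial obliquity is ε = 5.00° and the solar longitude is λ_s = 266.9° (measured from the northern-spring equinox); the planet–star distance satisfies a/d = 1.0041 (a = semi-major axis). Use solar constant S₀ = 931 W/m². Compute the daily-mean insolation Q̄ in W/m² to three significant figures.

Q̄ ≈ 291 W/m²

Solar declination: sin δ = sin ε · sin λ_s = sin 5.00° × sin 266.9° = -0.08703, so δ = -4.993°.
cos H₀ = −tan(+6.5°) tan(-4.993°) = 0.0100, H₀ = 1.5608 rad.
Bracket: H₀ sin φ sin δ + cos φ cos δ sin H₀ = 1.5608×0.11320×-0.08703 + 0.99357×0.99621×0.99995 = -0.015377 + 0.989755 = 0.974378.
Inverse-square distance factor (a/d)² = 1.0041² = 1.008217.
Q̄ = (S₀/π) × 1.008217 × [bracket] = (931/π) × 1.008217 × 0.974378 = 291.1 W/m².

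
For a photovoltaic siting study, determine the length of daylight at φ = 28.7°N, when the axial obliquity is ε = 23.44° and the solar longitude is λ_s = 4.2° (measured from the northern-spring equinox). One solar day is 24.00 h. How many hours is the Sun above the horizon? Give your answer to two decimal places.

Solar declination: sin δ = sin ε · sin λ_s = sin 23.44° × sin 4.2° = 0.02913, so δ = +1.669°.
cos H₀ = −tan φ · tan δ = −tan(+28.7°) × tan(+1.669°) = -0.0160, so H₀ = 1.5868 rad = 90.91°.
Daylight = 2H₀/(2π) × 24.00 h = (1.5868/π) × 24.00 = 12.12 h.

12.12 h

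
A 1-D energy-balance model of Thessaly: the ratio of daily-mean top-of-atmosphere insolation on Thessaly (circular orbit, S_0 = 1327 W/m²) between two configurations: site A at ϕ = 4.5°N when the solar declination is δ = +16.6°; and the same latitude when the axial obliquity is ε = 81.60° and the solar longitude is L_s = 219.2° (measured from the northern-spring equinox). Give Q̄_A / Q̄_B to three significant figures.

Q̄_A / Q̄_B ≈ 1.41

— Configuration A (ϕ=+4.5°):
cos h₀ = −tan(+4.5°) tan(+16.600°) = -0.0235, h₀ = 1.5943 rad.
Bracket: h₀ sin ϕ sin δ + cos ϕ cos δ sin h₀ = 1.5943×0.07846×0.28569 + 0.99692×0.95832×0.99972 = 0.035737 + 0.955101 = 0.990838.
Q̄ = (S_0/π) × [bracket] = (1327/π) × 0.990838 = 418.53 W/m².
— Configuration B (ϕ=+4.5°):
Solar declination: sin δ = sin ε · sin L_s = sin 81.60° × sin 219.2° = -0.62525, so δ = -38.700°.
cos h₀ = −tan(+4.5°) tan(-38.700°) = 0.0631, h₀ = 1.5077 rad.
Bracket: h₀ sin ϕ sin δ + cos ϕ cos δ sin h₀ = 1.5077×0.07846×-0.62525 + 0.99692×0.78043×0.99801 = -0.073963 + 0.776478 = 0.702515.
Q̄ = (S_0/π) × [bracket] = (1327/π) × 0.702515 = 296.74 W/m².
Ratio Q̄_A / Q̄_B = 418.53 / 296.74 = 1.410.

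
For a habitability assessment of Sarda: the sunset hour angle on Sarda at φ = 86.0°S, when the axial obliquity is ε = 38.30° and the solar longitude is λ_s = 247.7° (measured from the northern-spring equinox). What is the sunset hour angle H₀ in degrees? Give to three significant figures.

Solar declination: sin δ = sin ε · sin λ_s = sin 38.30° × sin 247.7° = -0.57343, so δ = -34.989°.
Sunrise equation: cos H₀ = −tan φ · tan δ = -10.0095 ≤ −1, so the host star never sets (polar day) and H₀ = π.

H₀ = 180°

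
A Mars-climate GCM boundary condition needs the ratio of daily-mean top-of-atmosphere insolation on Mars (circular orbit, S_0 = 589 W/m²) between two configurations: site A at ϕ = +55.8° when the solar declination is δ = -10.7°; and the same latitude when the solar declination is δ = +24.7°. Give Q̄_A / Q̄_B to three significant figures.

Q̄_A / Q̄_B ≈ 0.283

— Configuration A (ϕ=+55.8°):
cos h₀ = −tan(+55.8°) tan(-10.700°) = 0.2780, h₀ = 1.2890 rad.
Bracket: h₀ sin ϕ sin δ + cos ϕ cos δ sin h₀ = 1.2890×0.82708×-0.18567 + 0.56208×0.98261×0.96057 = -0.197944 + 0.530528 = 0.332584.
Q̄ = (S_0/π) × [bracket] = (589/π) × 0.332584 = 62.354 W/m².
— Configuration B (ϕ=+55.8°):
cos h₀ = −tan(+55.8°) tan(+24.700°) = -0.6768, h₀ = 2.3142 rad.
Bracket: h₀ sin ϕ sin δ + cos ϕ cos δ sin h₀ = 2.3142×0.82708×0.41787 + 0.56208×0.90851×0.73617 = 0.799815 + 0.375929 = 1.175744.
Q̄ = (S_0/π) × [bracket] = (589/π) × 1.175744 = 220.43 W/m².
Ratio Q̄_A / Q̄_B = 62.354 / 220.43 = 0.2829.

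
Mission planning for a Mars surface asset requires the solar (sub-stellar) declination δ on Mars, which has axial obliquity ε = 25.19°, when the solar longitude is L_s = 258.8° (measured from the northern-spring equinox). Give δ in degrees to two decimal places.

δ = -24.68°

sin δ = sin ε · sin L_s = sin 25.19° × sin 258.8° = -0.417515.
δ = arcsin(-0.417515) = -24.68°.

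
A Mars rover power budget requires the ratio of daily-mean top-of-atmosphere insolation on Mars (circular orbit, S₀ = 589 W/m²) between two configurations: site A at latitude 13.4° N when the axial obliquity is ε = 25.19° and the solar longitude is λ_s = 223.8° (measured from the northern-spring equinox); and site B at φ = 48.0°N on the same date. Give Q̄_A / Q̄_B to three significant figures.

Q̄_A / Q̄_B ≈ 2.47

— Configuration A (φ=+13.4°):
Solar declination: sin δ = sin ε · sin λ_s = sin 25.19° × sin 223.8° = -0.29459, so δ = -17.133°.
cos H₀ = −tan(+13.4°) tan(-17.133°) = 0.0734, H₀ = 1.4973 rad.
Bracket: H₀ sin φ sin δ + cos φ cos δ sin H₀ = 1.4973×0.23175×-0.29459 + 0.97278×0.95562×0.99730 = -0.102223 + 0.927098 = 0.824875.
Q̄ = (S₀/π) × [bracket] = (589/π) × 0.824875 = 154.65 W/m².
— Configuration B (φ=+48.0°):
cos H₀ = −tan(+48.0°) tan(-17.133°) = 0.3424, H₀ = 1.2214 rad.
Bracket: H₀ sin φ sin δ + cos φ cos δ sin H₀ = 1.2214×0.74314×-0.29459 + 0.66913×0.95562×0.93957 = -0.267391 + 0.600793 = 0.333402.
Q̄ = (S₀/π) × [bracket] = (589/π) × 0.333402 = 62.508 W/m².
Ratio Q̄_A / Q̄_B = 154.65 / 62.508 = 2.474.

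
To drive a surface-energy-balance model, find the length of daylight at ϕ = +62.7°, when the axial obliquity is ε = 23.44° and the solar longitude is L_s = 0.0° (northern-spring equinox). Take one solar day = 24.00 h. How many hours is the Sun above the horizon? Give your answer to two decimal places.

12.00 h

Solar declination: sin δ = sin ε · sin L_s = sin 23.44° × sin 0.0° = 0.00000, so δ = +0.000°.
cos h₀ = −tan ϕ · tan δ = −tan(+62.7°) × tan(+0.000°) = -0.0000, so h₀ = 1.5708 rad = 90.00°.
Daylight = 2h₀/(2π) × 24.00 h = (1.5708/π) × 24.00 = 12.00 h.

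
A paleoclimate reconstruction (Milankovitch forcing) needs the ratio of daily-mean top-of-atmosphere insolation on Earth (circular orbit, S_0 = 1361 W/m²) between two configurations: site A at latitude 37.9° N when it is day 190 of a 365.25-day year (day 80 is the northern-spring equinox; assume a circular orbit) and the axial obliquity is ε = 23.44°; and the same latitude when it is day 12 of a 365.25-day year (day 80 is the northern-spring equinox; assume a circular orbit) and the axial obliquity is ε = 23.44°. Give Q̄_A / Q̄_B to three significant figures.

Q̄_A / Q̄_B ≈ 2.72

— Configuration A (ϕ=+37.9°):
Solar longitude: L_s = 360° × (190 − 80)/365.25 = 108.419°.
sin δ = sin 23.44° × sin 108.419° = 0.37741, so δ = +22.173°.
cos h₀ = −tan(+37.9°) tan(+22.173°) = -0.3173, h₀ = 1.8936 rad.
Bracket: h₀ sin ϕ sin δ + cos ϕ cos δ sin h₀ = 1.8936×0.61429×0.37741 + 0.78908×0.92605×0.94834 = 0.439011 + 0.692978 = 1.131989.
Q̄ = (S_0/π) × [bracket] = (1361/π) × 1.131989 = 490.40 W/m².
— Configuration B (ϕ=+37.9°):
Solar longitude: L_s = 360° × (12 − 80)/365.25 = -67.023°, i.e. -67.023° + 360° = 292.977°.
sin δ = sin 23.44° × sin 292.977° = -0.36623, so δ = -21.483°.
cos h₀ = −tan(+37.9°) tan(-21.483°) = 0.3064, h₀ = 1.2594 rad.
Bracket: h₀ sin ϕ sin δ + cos ϕ cos δ sin h₀ = 1.2594×0.61429×-0.36623 + 0.78908×0.93053×0.95191 = -0.283329 + 0.698952 = 0.415623.
Q̄ = (S_0/π) × [bracket] = (1361/π) × 0.415623 = 180.06 W/m².
Ratio Q̄_A / Q̄_B = 490.40 / 180.06 = 2.724.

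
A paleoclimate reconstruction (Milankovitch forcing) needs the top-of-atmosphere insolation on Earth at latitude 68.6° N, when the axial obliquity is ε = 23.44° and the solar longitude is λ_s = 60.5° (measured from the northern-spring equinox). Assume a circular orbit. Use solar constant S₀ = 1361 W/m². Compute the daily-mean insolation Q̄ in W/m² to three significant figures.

Solar declination: sin δ = sin ε · sin λ_s = sin 23.44° × sin 60.5° = 0.34622, so δ = +20.256°.
cos H₀ = −tan(+68.6°) tan(+20.256°) = -0.9417, H₀ = 2.7984 rad.
Bracket: H₀ sin φ sin δ + cos φ cos δ sin H₀ = 2.7984×0.93106×0.34622 + 0.36488×0.93815×0.33650 = 0.902069 + 0.115188 = 1.017257.
Q̄ = (S₀/π) × [bracket] = (1361/π) × 1.017257 = 440.7 W/m².

Q̄ ≈ 441 W/m²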